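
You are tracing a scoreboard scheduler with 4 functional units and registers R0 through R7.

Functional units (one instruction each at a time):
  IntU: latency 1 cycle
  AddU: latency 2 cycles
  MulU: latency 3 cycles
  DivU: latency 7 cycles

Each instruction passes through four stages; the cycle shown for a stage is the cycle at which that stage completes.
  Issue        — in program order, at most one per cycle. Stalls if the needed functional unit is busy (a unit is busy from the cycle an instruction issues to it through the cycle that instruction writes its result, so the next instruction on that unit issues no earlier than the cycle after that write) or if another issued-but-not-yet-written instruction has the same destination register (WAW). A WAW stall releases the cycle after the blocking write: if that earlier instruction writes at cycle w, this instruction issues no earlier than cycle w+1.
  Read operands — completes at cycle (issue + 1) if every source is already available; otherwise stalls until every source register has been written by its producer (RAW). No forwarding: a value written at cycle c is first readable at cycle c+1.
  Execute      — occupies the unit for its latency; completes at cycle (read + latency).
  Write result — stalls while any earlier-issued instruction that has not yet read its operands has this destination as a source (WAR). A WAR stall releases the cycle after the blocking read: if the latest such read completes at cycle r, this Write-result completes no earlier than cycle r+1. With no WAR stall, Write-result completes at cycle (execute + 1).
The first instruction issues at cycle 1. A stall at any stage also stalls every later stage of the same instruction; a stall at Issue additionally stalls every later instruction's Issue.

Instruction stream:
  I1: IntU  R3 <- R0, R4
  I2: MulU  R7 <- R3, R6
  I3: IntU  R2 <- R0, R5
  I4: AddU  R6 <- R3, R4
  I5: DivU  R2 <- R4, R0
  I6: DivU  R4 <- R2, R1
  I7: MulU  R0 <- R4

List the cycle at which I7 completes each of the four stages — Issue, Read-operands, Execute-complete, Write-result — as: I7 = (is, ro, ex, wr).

cycle 1: I1 dispatched to IntU
cycle 2: I1 operands ready · I2 dispatched to MulU
cycle 3: I1 complete
cycle 4: R3←I1
cycle 5: I2 operands ready · I3 dispatched to IntU
cycle 6: I3 operands ready · I4 dispatched to AddU
cycle 7: I3 complete · I4 operands ready
cycle 8: I2 complete · R2←I3
cycle 9: R7←I2 · I4 complete · I5 dispatched to DivU
cycle 10: R6←I4 · I5 operands ready
cycle 17: I5 complete
cycle 18: R2←I5
cycle 19: I6 dispatched to DivU
cycle 20: I6 operands ready · I7 dispatched to MulU
cycle 27: I6 complete
cycle 28: R4←I6
cycle 29: I7 operands ready
cycle 32: I7 complete
cycle 33: R0←I7

I7 = (20, 29, 32, 33)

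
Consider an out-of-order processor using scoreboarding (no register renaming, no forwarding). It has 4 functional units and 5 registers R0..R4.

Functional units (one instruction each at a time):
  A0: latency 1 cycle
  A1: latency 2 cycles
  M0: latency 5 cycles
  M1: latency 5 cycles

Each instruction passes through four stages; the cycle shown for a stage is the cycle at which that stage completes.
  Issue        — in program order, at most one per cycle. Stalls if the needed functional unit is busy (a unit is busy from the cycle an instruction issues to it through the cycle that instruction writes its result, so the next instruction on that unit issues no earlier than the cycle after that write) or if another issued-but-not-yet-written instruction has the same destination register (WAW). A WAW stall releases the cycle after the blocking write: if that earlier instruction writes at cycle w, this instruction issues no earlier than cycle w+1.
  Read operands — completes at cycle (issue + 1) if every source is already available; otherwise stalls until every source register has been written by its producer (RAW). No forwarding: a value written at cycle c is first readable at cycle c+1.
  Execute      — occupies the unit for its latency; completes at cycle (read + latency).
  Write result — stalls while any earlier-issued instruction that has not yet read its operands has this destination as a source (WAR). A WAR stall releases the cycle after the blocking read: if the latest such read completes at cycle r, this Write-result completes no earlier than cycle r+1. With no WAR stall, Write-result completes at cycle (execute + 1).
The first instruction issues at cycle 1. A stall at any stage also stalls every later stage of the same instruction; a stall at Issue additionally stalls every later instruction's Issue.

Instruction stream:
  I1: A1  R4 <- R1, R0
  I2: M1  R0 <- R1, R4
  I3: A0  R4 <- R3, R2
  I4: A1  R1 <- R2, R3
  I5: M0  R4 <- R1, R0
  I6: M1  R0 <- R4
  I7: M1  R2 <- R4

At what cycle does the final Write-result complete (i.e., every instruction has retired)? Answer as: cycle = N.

cycle = 34

cycle 1: I1 issues→A1
cycle 2: I1 reads, I2 issues→M1
cycle 4: I1 exec-done
cycle 5: I1 writes R4
cycle 6: I2 reads, I3 issues→A0
cycle 7: I3 reads, I4 issues→A1
cycle 8: I3 exec-done, I4 reads
cycle 9: I3 writes R4
cycle 10: I4 exec-done, I5 issues→M0
cycle 11: I2 exec-done, I4 writes R1
cycle 12: I2 writes R0
cycle 13: I5 reads, I6 issues→M1
cycle 18: I5 exec-done
cycle 19: I5 writes R4
cycle 20: I6 reads
cycle 25: I6 exec-done
cycle 26: I6 writes R0
cycle 27: I7 issues→M1
cycle 28: I7 reads
cycle 33: I7 exec-done
cycle 34: I7 writes R2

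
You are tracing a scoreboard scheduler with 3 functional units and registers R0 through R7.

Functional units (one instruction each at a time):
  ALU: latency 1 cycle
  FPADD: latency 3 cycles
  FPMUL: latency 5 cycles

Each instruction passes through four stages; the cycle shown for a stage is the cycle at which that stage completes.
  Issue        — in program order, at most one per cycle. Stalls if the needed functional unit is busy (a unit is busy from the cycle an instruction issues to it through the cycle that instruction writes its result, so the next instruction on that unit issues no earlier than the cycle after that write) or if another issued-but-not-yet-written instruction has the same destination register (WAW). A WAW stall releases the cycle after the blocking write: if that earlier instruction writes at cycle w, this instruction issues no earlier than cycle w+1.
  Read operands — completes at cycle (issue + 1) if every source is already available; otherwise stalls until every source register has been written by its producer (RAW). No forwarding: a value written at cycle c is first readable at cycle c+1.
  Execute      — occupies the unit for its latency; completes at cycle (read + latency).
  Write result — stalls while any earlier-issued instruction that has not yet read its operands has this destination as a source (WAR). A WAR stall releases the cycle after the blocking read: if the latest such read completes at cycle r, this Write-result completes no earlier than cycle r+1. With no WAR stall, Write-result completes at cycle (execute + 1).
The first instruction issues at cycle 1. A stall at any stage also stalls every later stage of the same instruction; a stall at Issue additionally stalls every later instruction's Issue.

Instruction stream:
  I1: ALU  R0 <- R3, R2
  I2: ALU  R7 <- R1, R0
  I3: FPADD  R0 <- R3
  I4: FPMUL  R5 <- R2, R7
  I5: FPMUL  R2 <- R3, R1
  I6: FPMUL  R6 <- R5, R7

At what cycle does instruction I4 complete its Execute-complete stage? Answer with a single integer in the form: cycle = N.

[1] I1→ALU
[2] I1 RO
[3] I1 EX
[4] I1 WR R0
[5] I2→ALU
[6] I2 RO | I3→FPADD
[7] I2 EX | I3 RO | I4→FPMUL
[8] I2 WR R7
[9] I4 RO
[10] I3 EX
[11] I3 WR R0
[14] I4 EX
[15] I4 WR R5
[16] I5→FPMUL
[17] I5 RO
[22] I5 EX
[23] I5 WR R2
[24] I6→FPMUL
[25] I6 RO
[30] I6 EX
[31] I6 WR R6

cycle = 14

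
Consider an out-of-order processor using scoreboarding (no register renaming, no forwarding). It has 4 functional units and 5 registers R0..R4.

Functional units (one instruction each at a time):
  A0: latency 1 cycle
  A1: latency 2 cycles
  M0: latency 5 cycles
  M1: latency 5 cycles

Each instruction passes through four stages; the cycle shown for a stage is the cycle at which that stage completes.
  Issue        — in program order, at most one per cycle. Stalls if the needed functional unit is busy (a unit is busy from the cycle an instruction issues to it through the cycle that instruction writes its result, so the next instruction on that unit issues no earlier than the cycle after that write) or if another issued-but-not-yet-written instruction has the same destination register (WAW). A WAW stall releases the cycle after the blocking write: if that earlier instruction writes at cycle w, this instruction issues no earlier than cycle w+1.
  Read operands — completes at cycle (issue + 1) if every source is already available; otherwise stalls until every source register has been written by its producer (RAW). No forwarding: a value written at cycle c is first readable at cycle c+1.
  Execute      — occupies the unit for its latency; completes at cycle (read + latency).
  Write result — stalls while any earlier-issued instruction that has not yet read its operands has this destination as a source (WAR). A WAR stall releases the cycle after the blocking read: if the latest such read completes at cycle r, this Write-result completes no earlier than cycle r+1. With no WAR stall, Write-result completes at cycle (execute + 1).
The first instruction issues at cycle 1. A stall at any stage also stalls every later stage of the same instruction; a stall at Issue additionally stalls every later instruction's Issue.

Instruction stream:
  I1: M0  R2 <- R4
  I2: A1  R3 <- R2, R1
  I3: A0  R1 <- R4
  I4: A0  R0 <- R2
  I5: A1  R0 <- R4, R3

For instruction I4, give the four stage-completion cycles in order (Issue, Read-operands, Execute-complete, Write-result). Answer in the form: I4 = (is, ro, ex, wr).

I4 = (11, 12, 13, 14)

  I1 | 1 | 2 | 7 | 8
  I2 | 2 | 9 | 11 | 12   RAW R2: wait I1 write@8
  I3 | 3 | 4 | 5 | 10   WAR R1: wait I2 read@9
  I4 | 11 | 12 | 13 | 14   struct: A0 busy until I3 writes@10
  I5 | 15 | 16 | 18 | 19   WAW R0: wait I4 write@14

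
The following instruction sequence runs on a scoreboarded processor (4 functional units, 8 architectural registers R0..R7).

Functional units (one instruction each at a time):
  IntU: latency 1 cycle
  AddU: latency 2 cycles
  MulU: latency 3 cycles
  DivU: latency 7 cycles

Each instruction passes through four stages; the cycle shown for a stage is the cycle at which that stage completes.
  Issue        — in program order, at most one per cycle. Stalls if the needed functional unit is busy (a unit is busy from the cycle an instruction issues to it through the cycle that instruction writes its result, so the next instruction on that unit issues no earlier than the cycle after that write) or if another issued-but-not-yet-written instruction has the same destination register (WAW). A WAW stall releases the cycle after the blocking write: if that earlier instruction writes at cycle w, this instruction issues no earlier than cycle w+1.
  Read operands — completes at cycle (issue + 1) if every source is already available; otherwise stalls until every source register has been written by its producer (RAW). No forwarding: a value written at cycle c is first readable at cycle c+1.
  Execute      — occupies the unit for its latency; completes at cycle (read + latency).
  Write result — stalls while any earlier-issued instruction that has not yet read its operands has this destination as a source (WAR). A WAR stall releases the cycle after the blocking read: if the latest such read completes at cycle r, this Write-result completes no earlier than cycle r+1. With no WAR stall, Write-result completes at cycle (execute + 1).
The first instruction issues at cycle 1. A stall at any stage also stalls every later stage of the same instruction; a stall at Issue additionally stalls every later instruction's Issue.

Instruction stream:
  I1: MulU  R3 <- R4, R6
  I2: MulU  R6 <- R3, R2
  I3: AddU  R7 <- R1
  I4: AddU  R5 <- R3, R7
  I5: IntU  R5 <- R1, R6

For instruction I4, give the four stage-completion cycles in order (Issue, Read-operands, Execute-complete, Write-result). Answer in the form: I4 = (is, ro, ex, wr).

I1 -> (1, 2, 5, 6)
I2 -> (7, 8, 11, 12)  // struct: MulU busy until I1 writes@6
I3 -> (8, 9, 11, 12)
I4 -> (13, 14, 16, 17)  // struct: AddU busy until I3 writes@12
I5 -> (18, 19, 20, 21)  // WAW R5: wait I4 write@17

I4 = (13, 14, 16, 17)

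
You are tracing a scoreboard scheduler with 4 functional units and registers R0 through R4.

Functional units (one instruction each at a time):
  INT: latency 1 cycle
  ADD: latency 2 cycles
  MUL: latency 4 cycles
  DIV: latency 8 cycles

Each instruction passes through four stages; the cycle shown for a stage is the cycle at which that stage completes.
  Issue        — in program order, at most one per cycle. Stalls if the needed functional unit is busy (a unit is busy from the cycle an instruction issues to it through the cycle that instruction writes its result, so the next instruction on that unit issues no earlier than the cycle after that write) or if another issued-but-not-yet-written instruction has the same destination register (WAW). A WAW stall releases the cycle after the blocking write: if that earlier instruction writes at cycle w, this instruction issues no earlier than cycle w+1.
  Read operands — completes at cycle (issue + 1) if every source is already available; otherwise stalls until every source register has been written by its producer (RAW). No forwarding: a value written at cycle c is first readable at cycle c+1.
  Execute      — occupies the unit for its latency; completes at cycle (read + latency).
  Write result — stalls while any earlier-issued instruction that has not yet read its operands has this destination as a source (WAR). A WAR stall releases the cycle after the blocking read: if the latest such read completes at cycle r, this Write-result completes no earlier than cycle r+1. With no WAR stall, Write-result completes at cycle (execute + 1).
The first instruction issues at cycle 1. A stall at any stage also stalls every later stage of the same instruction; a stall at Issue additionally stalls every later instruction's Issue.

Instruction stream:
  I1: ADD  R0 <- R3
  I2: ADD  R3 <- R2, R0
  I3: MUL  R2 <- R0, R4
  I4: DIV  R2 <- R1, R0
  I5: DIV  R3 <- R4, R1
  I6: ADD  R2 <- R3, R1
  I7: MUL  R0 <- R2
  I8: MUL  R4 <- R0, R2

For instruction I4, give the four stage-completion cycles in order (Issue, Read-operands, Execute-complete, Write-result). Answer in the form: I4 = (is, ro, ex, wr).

I4 = (14, 15, 23, 24)

I1  is:1  ro:2  ex:4  wr:5
I2  is:6  ro:7  ex:9  wr:10  — struct: ADD busy until I1 writes@5
I3  is:7  ro:8  ex:12  wr:13
I4  is:14  ro:15  ex:23  wr:24  — WAW R2: wait I3 write@13
I5  is:25  ro:26  ex:34  wr:35  — struct: DIV busy until I4 writes@24
I6  is:26  ro:36  ex:38  wr:39  — RAW R3: wait I5 write@35
I7  is:27  ro:40  ex:44  wr:45  — RAW R2: wait I6 write@39
I8  is:46  ro:47  ex:51  wr:52  — struct: MUL busy until I7 writes@45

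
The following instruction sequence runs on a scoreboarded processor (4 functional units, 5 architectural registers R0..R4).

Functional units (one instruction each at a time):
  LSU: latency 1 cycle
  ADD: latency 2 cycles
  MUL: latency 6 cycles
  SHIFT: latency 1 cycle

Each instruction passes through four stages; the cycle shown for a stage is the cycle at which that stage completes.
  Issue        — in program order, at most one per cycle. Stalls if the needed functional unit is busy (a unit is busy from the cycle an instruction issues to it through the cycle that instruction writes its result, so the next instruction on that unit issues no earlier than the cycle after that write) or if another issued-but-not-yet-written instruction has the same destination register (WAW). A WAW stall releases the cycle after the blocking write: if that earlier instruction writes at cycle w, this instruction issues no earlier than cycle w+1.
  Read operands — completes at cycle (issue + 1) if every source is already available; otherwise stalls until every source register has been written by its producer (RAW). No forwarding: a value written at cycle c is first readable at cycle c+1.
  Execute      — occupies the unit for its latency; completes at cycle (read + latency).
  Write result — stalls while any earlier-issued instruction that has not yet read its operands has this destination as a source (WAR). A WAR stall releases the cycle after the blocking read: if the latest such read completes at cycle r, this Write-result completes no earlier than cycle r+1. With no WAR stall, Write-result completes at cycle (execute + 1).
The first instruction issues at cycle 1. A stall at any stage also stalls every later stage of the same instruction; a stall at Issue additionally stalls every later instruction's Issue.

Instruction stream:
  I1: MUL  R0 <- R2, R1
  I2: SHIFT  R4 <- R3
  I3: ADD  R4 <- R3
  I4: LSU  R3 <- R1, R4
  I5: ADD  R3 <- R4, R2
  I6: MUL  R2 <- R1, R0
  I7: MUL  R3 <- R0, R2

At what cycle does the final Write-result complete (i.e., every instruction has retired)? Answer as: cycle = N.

  I1 | 1 | 2 | 8 | 9
  I2 | 2 | 3 | 4 | 5
  I3 | 6 | 7 | 9 | 10   WAW R4: wait I2 write@5
  I4 | 7 | 11 | 12 | 13   RAW R4: wait I3 write@10
  I5 | 14 | 15 | 17 | 18   WAW R3: wait I4 write@13
  I6 | 15 | 16 | 22 | 23
  I7 | 24 | 25 | 31 | 32   struct: MUL busy until I6 writes@23

cycle = 32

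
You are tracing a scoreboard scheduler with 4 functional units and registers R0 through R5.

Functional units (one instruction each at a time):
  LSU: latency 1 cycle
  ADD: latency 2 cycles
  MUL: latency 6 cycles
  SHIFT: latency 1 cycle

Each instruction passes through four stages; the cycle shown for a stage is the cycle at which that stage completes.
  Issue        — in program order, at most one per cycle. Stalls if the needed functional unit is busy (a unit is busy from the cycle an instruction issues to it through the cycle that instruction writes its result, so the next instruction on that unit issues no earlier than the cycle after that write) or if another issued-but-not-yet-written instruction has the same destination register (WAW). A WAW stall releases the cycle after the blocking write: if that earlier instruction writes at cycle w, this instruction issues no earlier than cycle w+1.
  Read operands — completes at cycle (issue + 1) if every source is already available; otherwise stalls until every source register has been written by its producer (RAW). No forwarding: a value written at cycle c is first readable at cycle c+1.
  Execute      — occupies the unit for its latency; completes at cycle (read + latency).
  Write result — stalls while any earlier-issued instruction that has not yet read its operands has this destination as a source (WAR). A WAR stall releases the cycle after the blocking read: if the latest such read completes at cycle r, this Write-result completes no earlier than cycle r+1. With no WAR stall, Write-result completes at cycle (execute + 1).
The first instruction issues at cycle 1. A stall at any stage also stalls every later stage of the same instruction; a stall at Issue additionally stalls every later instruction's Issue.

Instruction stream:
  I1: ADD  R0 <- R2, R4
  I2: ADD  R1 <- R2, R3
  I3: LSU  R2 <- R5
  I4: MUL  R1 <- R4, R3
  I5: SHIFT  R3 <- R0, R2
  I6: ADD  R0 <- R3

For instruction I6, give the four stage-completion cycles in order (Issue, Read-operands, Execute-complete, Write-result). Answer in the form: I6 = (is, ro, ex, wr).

c1: I1→ADD
c2: I1 RO
c4: I1 EX
c5: I1 WR R0
c6: I2→ADD
c7: I2 RO | I3→LSU
c8: I3 RO
c9: I2 EX | I3 EX
c10: I2 WR R1 | I3 WR R2
c11: I4→MUL
c12: I4 RO | I5→SHIFT
c13: I5 RO | I6→ADD
c14: I5 EX
c15: I5 WR R3
c16: I6 RO
c18: I4 EX | I6 EX
c19: I4 WR R1 | I6 WR R0

I6 = (13, 16, 18, 19)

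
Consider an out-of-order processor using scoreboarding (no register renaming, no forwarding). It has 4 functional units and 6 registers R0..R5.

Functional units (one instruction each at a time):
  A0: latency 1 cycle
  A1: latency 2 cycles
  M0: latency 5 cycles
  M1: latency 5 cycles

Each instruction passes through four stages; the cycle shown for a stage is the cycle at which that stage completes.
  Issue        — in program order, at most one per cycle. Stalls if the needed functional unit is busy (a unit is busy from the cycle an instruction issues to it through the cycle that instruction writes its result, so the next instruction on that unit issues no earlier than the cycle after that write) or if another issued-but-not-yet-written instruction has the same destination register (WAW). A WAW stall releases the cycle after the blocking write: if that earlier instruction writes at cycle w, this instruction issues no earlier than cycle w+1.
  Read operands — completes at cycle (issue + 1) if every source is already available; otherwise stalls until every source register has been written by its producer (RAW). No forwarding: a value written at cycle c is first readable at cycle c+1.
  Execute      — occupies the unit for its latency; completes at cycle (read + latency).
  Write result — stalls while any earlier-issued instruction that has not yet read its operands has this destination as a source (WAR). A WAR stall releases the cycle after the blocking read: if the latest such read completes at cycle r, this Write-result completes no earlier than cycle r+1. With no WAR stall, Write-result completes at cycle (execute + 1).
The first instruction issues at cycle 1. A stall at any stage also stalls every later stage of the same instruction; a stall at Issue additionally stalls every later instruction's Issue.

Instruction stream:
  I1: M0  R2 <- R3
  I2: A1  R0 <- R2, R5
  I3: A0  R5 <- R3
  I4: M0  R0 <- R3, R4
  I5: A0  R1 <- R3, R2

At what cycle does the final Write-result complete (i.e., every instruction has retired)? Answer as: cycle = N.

cycle = 20

cycle 1: issue I1 (M0)
cycle 2: I1 read-ops | issue I2 (A1)
cycle 3: issue I3 (A0)
cycle 4: I3 read-ops
cycle 5: I3 finished on A0
cycle 7: I1 finished on M0
cycle 8: I1→R2
cycle 9: I2 read-ops
cycle 10: I3→R5
cycle 11: I2 finished on A1
cycle 12: I2→R0
cycle 13: issue I4 (M0)
cycle 14: I4 read-ops | issue I5 (A0)
cycle 15: I5 read-ops
cycle 16: I5 finished on A0
cycle 17: I5→R1
cycle 19: I4 finished on M0
cycle 20: I4→R0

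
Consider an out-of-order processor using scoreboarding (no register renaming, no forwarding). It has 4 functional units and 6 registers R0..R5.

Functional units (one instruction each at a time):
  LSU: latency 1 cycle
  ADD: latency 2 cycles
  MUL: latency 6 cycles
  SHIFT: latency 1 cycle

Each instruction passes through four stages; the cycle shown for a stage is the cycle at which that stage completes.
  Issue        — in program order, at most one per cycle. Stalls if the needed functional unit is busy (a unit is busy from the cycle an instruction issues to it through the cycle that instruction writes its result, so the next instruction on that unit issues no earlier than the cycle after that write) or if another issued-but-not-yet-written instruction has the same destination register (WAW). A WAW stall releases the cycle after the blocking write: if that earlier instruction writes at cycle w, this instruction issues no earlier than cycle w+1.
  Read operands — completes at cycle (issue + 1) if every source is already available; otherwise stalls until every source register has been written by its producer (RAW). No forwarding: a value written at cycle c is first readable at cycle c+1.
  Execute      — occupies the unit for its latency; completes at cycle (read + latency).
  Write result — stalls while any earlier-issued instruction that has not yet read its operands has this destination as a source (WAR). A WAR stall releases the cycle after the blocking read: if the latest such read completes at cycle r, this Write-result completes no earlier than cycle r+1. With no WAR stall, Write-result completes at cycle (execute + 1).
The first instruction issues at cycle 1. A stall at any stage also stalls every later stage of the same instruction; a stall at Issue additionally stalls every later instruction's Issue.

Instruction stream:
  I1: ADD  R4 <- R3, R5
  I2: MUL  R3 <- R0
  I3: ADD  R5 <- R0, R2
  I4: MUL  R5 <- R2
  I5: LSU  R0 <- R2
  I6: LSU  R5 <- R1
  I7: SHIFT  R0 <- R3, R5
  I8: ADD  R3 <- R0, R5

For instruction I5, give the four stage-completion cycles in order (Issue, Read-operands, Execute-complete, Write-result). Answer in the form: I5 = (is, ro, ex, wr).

  I1 | 1 | 2 | 4 | 5
  I2 | 2 | 3 | 9 | 10
  I3 | 6 | 7 | 9 | 10   struct: ADD busy until I1 writes@5
  I4 | 11 | 12 | 18 | 19   WAW R5: wait I3 write@10
  I5 | 12 | 13 | 14 | 15
  I6 | 20 | 21 | 22 | 23   WAW R5: wait I4 write@19
  I7 | 21 | 24 | 25 | 26   RAW R5: wait I6 write@23
  I8 | 22 | 27 | 29 | 30   RAW R0: wait I7 write@26

I5 = (12, 13, 14, 15)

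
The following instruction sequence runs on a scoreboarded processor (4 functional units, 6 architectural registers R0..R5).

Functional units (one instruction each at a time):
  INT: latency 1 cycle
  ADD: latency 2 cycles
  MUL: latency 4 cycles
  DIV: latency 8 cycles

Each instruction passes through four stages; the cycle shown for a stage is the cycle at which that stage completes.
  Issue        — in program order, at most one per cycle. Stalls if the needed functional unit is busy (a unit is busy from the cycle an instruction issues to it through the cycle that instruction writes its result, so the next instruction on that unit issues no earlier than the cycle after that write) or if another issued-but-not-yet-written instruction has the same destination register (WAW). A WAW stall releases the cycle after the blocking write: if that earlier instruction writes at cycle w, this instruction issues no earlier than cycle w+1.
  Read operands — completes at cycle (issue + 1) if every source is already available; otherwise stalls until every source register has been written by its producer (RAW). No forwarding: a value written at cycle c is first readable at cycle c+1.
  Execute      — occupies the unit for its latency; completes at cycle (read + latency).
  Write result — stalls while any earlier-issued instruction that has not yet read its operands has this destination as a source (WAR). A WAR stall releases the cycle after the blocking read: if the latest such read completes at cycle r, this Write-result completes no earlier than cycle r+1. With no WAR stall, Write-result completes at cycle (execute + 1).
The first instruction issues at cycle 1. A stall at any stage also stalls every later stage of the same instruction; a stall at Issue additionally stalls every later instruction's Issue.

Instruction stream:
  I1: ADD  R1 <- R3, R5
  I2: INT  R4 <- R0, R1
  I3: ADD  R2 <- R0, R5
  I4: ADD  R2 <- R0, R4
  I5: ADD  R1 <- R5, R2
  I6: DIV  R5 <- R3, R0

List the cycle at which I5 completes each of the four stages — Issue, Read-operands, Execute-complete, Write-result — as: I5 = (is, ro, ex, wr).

I5 = (16, 17, 19, 20)

cycle 1: I1 issues→ADD
cycle 2: I1 reads, I2 issues→INT
cycle 4: I1 exec-done
cycle 5: I1 writes R1
cycle 6: I2 reads, I3 issues→ADD
cycle 7: I2 exec-done, I3 reads
cycle 8: I2 writes R4
cycle 9: I3 exec-done
cycle 10: I3 writes R2
cycle 11: I4 issues→ADD
cycle 12: I4 reads
cycle 14: I4 exec-done
cycle 15: I4 writes R2
cycle 16: I5 issues→ADD
cycle 17: I5 reads, I6 issues→DIV
cycle 18: I6 reads
cycle 19: I5 exec-done
cycle 20: I5 writes R1
cycle 26: I6 exec-done
cycle 27: I6 writes R5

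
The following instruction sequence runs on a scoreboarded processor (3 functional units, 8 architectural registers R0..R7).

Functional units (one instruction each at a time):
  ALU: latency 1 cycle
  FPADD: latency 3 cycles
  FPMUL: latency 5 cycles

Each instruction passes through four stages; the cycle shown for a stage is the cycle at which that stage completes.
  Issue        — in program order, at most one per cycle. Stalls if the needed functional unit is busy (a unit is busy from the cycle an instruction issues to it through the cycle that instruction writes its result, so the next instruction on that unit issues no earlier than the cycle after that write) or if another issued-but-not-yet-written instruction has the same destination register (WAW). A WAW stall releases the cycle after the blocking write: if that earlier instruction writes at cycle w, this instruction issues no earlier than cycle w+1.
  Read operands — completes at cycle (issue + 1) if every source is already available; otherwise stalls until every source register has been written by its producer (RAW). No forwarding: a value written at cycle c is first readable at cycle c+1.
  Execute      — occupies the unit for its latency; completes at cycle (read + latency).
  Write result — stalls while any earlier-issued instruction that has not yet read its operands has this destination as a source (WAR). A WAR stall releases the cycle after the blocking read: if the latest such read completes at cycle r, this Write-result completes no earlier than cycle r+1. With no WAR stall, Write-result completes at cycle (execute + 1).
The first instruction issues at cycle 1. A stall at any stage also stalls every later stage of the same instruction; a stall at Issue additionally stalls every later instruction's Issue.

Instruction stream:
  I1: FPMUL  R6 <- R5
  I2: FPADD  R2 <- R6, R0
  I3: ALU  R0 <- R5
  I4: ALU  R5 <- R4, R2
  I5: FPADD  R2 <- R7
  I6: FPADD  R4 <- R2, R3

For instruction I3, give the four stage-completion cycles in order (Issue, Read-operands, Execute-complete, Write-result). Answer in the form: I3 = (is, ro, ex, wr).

I1 -> (1, 2, 7, 8)
I2 -> (2, 9, 12, 13)  // RAW R6: wait I1 write@8
I3 -> (3, 4, 5, 10)  // WAR R0: wait I2 read@9
I4 -> (11, 14, 15, 16)  // struct: ALU busy until I3 writes@10, RAW R2: wait I2 write@13
I5 -> (14, 15, 18, 19)  // struct: FPADD busy until I2 writes@13
I6 -> (20, 21, 24, 25)  // struct: FPADD busy until I5 writes@19

I3 = (3, 4, 5, 10)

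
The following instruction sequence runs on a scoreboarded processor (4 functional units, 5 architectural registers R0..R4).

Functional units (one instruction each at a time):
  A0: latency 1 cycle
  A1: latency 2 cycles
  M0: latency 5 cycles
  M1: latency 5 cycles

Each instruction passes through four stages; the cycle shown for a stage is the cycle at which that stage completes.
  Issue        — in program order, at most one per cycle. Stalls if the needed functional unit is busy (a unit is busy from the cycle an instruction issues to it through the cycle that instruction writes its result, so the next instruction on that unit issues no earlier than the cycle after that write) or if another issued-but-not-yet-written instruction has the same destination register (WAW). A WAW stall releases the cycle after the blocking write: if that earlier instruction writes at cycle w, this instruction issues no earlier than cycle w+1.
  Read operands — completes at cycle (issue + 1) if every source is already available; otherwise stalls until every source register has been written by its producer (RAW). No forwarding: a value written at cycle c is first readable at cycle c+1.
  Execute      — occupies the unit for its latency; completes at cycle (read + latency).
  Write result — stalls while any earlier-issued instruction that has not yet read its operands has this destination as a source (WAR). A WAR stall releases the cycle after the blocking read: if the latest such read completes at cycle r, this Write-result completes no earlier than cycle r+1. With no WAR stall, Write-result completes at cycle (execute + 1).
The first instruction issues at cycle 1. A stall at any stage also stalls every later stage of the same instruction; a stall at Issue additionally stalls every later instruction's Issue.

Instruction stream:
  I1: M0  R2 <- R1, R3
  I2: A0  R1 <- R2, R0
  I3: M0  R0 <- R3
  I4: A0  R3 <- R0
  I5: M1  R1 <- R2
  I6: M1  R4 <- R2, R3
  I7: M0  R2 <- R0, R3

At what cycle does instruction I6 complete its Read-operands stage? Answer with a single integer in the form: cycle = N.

cycle = 22

c1: I1 dispatched to M0
c2: I1 operands ready; I2 dispatched to A0
c7: I1 complete
c8: R2←I1
c9: I2 operands ready; I3 dispatched to M0
c10: I2 complete; I3 operands ready
c11: R1←I2
c12: I4 dispatched to A0
c13: I5 dispatched to M1
c14: I5 operands ready
c15: I3 complete
c16: R0←I3
c17: I4 operands ready
c18: I4 complete
c19: R3←I4; I5 complete
c20: R1←I5
c21: I6 dispatched to M1
c22: I6 operands ready; I7 dispatched to M0
c23: I7 operands ready
c27: I6 complete
c28: R4←I6; I7 complete
c29: R2←I7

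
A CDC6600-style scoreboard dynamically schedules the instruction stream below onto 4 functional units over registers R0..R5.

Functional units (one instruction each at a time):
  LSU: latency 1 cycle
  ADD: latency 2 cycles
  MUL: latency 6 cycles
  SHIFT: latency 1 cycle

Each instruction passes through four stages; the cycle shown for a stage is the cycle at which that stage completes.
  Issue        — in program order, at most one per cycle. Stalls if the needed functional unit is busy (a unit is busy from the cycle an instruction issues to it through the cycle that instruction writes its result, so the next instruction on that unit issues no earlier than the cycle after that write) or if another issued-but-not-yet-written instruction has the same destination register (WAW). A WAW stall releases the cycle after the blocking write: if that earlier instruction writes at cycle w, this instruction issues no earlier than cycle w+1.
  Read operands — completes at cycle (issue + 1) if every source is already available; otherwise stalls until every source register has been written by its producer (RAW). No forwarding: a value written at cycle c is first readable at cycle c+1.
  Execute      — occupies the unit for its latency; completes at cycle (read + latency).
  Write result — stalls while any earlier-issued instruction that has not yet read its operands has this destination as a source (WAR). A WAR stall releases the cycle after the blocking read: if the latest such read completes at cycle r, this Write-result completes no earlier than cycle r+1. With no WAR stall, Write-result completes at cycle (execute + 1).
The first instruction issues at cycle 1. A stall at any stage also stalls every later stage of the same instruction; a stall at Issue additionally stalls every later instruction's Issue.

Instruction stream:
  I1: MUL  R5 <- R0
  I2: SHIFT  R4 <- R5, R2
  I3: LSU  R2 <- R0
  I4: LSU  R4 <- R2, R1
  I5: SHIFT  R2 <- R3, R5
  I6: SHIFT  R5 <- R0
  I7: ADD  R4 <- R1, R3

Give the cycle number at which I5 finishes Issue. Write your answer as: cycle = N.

cycle 1: I1→MUL
cycle 2: I1 RO, I2→SHIFT
cycle 3: I3→LSU
cycle 4: I3 RO
cycle 5: I3 EX
cycle 8: I1 EX
cycle 9: I1 WR R5
cycle 10: I2 RO
cycle 11: I2 EX, I3 WR R2
cycle 12: I2 WR R4
cycle 13: I4→LSU
cycle 14: I4 RO, I5→SHIFT
cycle 15: I4 EX, I5 RO
cycle 16: I4 WR R4, I5 EX
cycle 17: I5 WR R2
cycle 18: I6→SHIFT
cycle 19: I6 RO, I7→ADD
cycle 20: I6 EX, I7 RO
cycle 21: I6 WR R5
cycle 22: I7 EX
cycle 23: I7 WR R4

cycle = 14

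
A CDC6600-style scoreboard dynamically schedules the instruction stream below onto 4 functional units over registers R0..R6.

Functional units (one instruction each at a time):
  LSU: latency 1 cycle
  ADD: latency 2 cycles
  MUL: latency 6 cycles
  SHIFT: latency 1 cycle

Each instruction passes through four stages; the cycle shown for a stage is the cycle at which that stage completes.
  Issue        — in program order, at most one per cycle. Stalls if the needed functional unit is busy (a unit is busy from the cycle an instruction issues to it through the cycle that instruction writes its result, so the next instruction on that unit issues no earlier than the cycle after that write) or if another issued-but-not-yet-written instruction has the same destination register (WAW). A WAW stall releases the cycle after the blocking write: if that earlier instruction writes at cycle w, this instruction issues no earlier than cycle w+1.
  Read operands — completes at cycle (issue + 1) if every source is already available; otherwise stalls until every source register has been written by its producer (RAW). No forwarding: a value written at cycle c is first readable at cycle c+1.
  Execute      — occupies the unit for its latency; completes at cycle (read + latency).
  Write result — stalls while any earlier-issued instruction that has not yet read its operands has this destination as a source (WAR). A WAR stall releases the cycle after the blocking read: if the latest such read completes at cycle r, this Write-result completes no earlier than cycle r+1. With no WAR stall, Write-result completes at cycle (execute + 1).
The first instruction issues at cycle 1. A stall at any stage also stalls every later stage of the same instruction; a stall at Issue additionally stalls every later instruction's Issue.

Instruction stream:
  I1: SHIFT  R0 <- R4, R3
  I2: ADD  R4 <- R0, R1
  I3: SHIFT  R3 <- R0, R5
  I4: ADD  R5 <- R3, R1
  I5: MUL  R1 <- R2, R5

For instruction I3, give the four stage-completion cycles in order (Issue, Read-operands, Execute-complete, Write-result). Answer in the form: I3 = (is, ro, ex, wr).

I1  is:1  ro:2  ex:3  wr:4
I2  is:2  ro:5  ex:7  wr:8  — RAW R0: wait I1 write@4
I3  is:5  ro:6  ex:7  wr:8  — struct: SHIFT busy until I1 writes@4
I4  is:9  ro:10  ex:12  wr:13  — struct: ADD busy until I2 writes@8
I5  is:10  ro:14  ex:20  wr:21  — RAW R5: wait I4 write@13

I3 = (5, 6, 7, 8)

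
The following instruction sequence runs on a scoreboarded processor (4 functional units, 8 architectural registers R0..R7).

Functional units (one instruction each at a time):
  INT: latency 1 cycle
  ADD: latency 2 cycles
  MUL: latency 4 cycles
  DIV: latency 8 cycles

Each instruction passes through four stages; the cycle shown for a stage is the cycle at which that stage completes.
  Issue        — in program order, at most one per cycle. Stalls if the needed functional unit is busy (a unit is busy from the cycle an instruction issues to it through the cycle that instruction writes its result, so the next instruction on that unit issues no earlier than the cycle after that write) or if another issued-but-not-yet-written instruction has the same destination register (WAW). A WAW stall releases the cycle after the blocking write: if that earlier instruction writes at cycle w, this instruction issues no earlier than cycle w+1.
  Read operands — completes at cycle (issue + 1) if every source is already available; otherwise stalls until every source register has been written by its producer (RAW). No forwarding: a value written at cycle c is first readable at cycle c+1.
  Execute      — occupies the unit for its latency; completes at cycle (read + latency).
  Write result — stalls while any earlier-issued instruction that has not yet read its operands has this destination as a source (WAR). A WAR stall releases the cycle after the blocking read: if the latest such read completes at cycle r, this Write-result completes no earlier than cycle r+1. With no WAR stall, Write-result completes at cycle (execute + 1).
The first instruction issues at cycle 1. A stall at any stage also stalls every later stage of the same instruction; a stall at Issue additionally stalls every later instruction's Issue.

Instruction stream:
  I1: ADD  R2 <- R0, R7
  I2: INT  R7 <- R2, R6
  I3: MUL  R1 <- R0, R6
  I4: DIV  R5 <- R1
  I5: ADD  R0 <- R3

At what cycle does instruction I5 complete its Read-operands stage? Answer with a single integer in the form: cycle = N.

t=1  issue I1 (ADD)
t=2  I1 read-ops · issue I2 (INT)
t=3  issue I3 (MUL)
t=4  I1 finished on ADD · I3 read-ops · issue I4 (DIV)
t=5  I1→R2
t=6  I2 read-ops · issue I5 (ADD)
t=7  I2 finished on INT · I5 read-ops
t=8  I2→R7 · I3 finished on MUL
t=9  I3→R1 · I5 finished on ADD
t=10  I4 read-ops · I5→R0
t=18  I4 finished on DIV
t=19  I4→R5

cycle = 7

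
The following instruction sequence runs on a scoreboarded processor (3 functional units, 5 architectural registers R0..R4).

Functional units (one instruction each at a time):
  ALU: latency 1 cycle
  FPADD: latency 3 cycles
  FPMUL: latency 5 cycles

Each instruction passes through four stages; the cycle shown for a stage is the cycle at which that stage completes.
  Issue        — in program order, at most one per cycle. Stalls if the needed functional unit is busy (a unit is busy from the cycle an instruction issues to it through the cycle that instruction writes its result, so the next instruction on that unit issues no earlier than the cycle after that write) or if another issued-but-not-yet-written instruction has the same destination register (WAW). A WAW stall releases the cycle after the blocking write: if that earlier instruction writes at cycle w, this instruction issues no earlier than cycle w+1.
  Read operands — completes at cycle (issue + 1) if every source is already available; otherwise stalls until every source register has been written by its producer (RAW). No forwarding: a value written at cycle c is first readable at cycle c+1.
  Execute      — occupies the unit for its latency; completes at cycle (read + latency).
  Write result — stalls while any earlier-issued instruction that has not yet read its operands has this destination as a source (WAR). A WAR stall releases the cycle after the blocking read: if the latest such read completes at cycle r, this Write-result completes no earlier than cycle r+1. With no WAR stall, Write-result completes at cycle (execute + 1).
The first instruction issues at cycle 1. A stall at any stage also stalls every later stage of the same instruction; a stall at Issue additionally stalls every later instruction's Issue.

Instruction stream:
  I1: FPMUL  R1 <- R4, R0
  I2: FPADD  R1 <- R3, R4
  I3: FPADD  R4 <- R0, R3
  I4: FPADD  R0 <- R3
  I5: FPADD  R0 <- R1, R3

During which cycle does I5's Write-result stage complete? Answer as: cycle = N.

cycle = 32

[1] I1 issues→FPMUL
[2] I1 reads
[7] I1 exec-done
[8] I1 writes R1
[9] I2 issues→FPADD
[10] I2 reads
[13] I2 exec-done
[14] I2 writes R1
[15] I3 issues→FPADD
[16] I3 reads
[19] I3 exec-done
[20] I3 writes R4
[21] I4 issues→FPADD
[22] I4 reads
[25] I4 exec-done
[26] I4 writes R0
[27] I5 issues→FPADD
[28] I5 reads
[31] I5 exec-done
[32] I5 writes R0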